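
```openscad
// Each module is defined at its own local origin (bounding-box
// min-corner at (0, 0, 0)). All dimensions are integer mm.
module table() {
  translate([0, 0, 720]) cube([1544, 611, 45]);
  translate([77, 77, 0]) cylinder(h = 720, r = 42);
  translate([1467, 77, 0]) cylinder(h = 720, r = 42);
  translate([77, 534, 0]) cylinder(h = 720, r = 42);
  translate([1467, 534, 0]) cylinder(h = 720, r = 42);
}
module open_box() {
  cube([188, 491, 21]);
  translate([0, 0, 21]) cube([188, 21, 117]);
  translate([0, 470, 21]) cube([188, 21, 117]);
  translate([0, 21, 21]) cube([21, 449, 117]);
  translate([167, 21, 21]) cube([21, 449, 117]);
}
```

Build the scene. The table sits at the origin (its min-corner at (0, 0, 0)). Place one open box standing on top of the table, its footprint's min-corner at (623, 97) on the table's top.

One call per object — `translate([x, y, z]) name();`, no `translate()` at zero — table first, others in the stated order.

table();
translate([623, 97, 765]) open_box();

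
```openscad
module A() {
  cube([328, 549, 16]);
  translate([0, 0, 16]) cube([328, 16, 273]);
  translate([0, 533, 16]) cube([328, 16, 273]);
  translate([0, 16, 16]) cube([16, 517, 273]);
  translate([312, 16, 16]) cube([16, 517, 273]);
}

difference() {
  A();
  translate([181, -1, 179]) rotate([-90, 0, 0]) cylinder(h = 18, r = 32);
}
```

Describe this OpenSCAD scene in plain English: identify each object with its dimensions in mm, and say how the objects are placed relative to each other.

A is an open storage box with external size 328×549×289 mm and wall thickness 16 mm (the base is also 16 mm thick). The base covers the whole footprint; the four walls stand on the base, with the y-facing walls full-width and the x-facing walls fitting between their inner faces.

The open box has a circular hole of radius 32 mm through its front wall, centred at (x = 181, z = 179).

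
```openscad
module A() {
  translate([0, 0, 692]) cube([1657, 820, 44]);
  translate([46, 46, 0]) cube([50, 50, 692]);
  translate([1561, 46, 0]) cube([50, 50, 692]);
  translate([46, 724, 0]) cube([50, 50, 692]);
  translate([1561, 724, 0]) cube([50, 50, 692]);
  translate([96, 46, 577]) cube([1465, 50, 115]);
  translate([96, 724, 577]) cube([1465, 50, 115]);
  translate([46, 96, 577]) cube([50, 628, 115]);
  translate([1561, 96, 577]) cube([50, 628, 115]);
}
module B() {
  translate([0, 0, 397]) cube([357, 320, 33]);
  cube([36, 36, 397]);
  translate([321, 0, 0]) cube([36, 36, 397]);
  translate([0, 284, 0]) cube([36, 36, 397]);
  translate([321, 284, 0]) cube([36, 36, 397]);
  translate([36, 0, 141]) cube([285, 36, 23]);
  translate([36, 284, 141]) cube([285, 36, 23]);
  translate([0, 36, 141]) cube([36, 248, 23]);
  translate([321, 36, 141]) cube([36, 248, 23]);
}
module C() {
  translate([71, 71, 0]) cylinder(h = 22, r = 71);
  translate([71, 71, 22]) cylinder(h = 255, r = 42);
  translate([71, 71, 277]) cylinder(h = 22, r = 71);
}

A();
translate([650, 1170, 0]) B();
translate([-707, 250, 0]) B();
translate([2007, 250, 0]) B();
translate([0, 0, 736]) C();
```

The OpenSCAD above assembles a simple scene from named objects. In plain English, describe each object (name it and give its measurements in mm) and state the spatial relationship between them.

A is a rectangular dining table. The top is 1657×820×44 mm with its upper surface at z = 736 mm. It stands on four 50×50 mm square legs, each inset 46 mm from the nearest pair of top edges, running from the floor to the underside of the top. Four apron rails, 50 mm thick and 115 mm tall, run between adjacent legs with their top edges flush with the underside of the top and their outer faces flush with the legs' outer faces.

B is a simple wooden stool: a rectangular seat 357 mm (x) by 320 mm (y), 33 mm thick, top face at z = 430 mm, on four square legs, each 36×36 mm in cross-section. The legs rest on z = 0, each flush with a corner of the seat. Four stretchers, 36 mm wide and 23 mm tall, connect adjacent legs with their undersides at z = 141 mm, each running between the inner faces of the legs it joins and aligned with the legs' outer faces on the other axis.

C is a spool: two coaxial disc flanges of radius 71 mm and thickness 22 mm, joined by a core cylinder of radius 42 mm and height 255 mm. The lower flange rests on z = 0 and the three cylinders share a vertical axis.

Three stools sit around the table at the +y, −x, +x sides. The spool is on top of the table.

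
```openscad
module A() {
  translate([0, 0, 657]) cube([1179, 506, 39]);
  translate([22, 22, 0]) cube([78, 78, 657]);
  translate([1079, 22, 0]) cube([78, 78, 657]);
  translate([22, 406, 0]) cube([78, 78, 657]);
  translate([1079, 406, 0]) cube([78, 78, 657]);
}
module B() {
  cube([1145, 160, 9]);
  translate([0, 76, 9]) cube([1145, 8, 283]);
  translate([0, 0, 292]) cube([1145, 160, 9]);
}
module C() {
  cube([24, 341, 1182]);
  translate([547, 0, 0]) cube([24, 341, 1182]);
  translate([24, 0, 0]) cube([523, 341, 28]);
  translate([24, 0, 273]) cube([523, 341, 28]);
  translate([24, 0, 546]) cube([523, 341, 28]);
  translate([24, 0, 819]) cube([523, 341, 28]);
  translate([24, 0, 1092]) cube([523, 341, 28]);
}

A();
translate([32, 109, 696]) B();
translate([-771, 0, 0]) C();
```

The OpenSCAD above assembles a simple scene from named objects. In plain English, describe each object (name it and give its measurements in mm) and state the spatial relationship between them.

A is a table with a 1179×506 mm rectangular top, 39 mm thick, top surface at z = 696 mm, supported by four 78×78 mm square legs, each inset 22 mm from the nearest pair of top edges, running from the floor.

B is an I-beam lying along x, 1145 mm long. Overall section height 301 mm. Two flanges 160 mm wide (y) and 9 mm thick, one on the floor and one at the top; a web 8 mm thick runs between them, centred on the flange width.

C is a bookshelf 571 mm wide overall, 341 mm deep and 1182 mm tall. The two sides are 24 mm thick vertical panels. 5 horizontal shelves of 28 mm thickness span between the inner faces of the sides; the lowest shelf sits on the floor and shelves are stacked with a clear vertical gap of 245 mm between each pair.

The I-beam is on top of the table. The bookshelf is on the floor beside the table on its −x side.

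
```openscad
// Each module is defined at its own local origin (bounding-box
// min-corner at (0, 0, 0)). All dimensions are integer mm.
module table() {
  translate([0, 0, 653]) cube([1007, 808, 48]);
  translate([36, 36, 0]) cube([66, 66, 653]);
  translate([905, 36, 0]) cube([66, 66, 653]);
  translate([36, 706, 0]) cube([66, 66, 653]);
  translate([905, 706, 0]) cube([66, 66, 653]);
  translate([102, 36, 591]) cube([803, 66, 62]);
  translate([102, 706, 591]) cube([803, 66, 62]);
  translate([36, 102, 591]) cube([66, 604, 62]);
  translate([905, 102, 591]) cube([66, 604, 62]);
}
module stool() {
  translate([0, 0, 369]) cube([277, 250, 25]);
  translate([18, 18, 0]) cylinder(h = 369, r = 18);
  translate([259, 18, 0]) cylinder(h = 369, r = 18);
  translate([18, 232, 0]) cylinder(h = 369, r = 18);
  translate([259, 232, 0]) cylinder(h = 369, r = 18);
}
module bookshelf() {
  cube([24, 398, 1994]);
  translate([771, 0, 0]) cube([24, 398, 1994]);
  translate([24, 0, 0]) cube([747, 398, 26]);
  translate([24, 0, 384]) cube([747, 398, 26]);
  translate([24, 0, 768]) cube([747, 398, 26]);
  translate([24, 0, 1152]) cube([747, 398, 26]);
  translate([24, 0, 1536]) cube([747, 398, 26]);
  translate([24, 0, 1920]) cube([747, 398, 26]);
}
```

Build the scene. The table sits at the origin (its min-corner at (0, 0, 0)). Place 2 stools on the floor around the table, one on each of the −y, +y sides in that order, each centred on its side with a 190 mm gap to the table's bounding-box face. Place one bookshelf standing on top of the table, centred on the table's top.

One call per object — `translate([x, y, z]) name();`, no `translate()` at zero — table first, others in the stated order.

table();
translate([365, -440, 0]) stool();
translate([365, 998, 0]) stool();
translate([106, 205, 701]) bookshelf();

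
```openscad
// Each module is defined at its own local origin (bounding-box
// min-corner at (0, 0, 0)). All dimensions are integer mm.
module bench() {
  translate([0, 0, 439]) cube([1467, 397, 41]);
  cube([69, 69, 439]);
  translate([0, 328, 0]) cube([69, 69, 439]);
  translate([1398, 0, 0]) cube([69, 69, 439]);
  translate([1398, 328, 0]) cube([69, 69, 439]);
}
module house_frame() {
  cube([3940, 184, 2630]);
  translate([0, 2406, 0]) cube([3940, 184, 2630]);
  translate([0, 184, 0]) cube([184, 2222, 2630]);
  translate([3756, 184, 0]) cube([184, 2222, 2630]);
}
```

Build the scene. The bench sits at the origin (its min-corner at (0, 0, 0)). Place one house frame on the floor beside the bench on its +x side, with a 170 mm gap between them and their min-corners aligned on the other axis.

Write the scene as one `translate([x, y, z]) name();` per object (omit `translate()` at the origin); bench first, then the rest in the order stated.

bench();
translate([1637, 0, 0]) house_frame();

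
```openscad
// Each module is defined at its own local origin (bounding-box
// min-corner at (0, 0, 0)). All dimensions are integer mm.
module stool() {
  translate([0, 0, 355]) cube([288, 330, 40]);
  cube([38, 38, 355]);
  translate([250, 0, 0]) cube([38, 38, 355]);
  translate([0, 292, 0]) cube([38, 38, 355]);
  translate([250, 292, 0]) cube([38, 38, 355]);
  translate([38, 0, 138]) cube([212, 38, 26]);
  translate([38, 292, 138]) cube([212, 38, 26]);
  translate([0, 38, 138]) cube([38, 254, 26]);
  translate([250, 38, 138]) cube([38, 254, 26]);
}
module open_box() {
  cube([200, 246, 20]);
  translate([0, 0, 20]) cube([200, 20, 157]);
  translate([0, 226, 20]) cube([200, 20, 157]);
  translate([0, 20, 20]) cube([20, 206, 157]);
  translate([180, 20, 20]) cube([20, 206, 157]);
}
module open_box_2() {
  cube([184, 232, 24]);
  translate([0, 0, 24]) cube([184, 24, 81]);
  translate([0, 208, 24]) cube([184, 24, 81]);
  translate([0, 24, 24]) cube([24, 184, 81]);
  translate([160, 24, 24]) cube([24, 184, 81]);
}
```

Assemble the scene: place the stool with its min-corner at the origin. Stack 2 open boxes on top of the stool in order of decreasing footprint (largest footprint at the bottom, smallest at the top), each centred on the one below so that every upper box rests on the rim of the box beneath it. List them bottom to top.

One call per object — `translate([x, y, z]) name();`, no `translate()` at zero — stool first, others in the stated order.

stool();
translate([44, 42, 395]) open_box();
translate([52, 49, 572]) open_box_2();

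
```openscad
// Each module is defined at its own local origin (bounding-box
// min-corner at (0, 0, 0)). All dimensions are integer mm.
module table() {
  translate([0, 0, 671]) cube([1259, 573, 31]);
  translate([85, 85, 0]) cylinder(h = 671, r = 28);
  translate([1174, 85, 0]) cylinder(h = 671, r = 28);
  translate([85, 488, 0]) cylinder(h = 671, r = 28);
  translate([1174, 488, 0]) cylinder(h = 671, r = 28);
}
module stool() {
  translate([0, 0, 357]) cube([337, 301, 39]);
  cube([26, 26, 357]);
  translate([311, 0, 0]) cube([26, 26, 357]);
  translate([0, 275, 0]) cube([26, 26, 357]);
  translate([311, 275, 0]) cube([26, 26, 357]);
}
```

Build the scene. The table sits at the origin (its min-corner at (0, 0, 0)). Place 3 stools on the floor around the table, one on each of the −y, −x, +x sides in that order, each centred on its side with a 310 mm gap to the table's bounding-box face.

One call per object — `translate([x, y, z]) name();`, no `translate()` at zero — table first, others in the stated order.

table();
translate([461, -611, 0]) stool();
translate([-647, 136, 0]) stool();
translate([1569, 136, 0]) stool();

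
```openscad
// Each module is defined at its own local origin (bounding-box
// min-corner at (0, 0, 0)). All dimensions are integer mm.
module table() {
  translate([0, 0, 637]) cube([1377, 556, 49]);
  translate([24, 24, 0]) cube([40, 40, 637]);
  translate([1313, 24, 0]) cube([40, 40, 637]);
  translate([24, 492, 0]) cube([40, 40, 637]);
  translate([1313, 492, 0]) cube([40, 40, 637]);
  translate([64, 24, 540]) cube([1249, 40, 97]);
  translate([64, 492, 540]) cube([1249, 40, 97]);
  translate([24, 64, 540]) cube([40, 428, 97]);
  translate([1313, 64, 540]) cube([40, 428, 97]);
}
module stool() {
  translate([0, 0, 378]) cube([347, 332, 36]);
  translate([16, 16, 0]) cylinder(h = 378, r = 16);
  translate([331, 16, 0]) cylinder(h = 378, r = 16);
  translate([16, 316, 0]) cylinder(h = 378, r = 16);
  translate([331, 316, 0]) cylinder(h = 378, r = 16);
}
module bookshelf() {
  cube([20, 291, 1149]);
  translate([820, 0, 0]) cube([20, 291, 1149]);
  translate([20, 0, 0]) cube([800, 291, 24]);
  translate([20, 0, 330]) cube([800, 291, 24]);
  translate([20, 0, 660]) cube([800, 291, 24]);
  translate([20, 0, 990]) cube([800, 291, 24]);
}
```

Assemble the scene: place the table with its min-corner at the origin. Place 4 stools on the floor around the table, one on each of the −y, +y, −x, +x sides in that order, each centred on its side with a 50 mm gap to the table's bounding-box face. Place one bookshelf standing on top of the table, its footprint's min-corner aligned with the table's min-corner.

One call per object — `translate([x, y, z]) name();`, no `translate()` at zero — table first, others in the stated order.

table();
translate([515, -382, 0]) stool();
translate([515, 606, 0]) stool();
translate([-397, 112, 0]) stool();
translate([1427, 112, 0]) stool();
translate([0, 0, 686]) bookshelf();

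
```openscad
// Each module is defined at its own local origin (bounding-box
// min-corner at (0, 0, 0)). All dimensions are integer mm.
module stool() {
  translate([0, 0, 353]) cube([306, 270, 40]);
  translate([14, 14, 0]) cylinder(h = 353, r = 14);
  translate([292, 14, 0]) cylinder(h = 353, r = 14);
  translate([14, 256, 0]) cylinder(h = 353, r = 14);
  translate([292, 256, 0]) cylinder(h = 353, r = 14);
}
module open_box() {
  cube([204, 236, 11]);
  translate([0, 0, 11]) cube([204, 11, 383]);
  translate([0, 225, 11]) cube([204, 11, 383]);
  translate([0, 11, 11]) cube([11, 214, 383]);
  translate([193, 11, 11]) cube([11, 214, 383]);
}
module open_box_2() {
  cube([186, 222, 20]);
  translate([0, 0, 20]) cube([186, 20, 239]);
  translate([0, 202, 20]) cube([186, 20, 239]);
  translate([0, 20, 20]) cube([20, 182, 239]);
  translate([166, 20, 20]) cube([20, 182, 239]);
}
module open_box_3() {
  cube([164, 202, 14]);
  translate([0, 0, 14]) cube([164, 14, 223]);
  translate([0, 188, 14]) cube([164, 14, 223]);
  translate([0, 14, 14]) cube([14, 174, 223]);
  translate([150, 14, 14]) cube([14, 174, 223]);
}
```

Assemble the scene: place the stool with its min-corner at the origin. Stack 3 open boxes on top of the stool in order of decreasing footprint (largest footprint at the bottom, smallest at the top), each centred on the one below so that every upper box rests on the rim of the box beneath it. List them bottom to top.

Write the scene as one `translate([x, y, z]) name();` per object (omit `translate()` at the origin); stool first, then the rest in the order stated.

stool();
translate([51, 17, 393]) open_box();
translate([60, 24, 787]) open_box_2();
translate([71, 34, 1046]) open_box_3();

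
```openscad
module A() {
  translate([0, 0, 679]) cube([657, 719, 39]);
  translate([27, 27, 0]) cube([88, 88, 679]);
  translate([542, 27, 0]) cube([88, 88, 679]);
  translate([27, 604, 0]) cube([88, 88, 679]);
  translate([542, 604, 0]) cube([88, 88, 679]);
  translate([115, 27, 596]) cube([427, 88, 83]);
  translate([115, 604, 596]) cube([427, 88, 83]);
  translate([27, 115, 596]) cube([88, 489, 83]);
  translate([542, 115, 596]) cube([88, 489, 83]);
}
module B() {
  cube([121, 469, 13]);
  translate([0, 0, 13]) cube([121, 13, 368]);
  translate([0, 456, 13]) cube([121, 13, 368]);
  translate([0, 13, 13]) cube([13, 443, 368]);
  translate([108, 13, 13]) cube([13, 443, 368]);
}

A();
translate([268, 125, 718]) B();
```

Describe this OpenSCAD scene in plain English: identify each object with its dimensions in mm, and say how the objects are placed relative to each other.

A is a table with a 657×719 mm rectangular top, 39 mm thick, top surface at z = 718 mm, supported by four 88×88 mm square legs, each inset 27 mm from the nearest pair of top edges, running from the floor. Four apron rails, 88 mm thick and 83 mm tall, run between adjacent legs with their top edges flush with the underside of the top and their outer faces flush with the legs' outer faces.

B is an open storage box with external size 121×469×381 mm and wall thickness 13 mm (the base is also 13 mm thick). The base covers the whole footprint; the four walls stand on the base, with the y-facing walls full-width and the x-facing walls fitting between their inner faces.

The open box is on top of the table, centred.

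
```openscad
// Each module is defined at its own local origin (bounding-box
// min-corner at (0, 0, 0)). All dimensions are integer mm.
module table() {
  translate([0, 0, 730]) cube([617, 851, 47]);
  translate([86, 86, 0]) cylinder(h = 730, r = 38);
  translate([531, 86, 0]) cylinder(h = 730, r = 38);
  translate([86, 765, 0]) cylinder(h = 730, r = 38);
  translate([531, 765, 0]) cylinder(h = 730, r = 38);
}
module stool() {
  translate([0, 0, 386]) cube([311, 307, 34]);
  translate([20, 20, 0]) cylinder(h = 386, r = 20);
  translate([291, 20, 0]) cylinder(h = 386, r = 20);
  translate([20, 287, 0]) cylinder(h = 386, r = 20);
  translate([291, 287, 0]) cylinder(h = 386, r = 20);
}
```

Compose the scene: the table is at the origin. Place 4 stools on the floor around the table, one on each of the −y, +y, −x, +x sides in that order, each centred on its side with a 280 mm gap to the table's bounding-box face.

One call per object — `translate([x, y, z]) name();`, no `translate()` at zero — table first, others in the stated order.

table();
translate([153, -587, 0]) stool();
translate([153, 1131, 0]) stool();
translate([-591, 272, 0]) stool();
translate([897, 272, 0]) stool();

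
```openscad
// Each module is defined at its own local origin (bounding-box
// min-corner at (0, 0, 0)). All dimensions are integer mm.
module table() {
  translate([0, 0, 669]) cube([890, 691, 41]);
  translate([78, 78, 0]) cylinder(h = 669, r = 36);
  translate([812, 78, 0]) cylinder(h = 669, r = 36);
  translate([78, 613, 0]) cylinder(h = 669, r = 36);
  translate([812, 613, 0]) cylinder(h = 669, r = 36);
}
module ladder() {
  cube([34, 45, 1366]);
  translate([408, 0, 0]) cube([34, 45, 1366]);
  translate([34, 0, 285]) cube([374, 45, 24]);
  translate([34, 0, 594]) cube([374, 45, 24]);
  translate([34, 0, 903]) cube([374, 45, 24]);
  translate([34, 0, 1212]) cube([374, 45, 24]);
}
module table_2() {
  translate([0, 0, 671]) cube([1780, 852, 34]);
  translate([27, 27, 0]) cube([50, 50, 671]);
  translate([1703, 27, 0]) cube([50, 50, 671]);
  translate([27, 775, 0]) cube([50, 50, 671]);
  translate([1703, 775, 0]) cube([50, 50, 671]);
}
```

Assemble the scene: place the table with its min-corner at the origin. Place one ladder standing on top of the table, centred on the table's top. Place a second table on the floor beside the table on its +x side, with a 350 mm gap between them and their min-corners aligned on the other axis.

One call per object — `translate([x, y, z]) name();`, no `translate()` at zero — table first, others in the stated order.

table();
translate([224, 323, 710]) ladder();
translate([1240, 0, 0]) table_2();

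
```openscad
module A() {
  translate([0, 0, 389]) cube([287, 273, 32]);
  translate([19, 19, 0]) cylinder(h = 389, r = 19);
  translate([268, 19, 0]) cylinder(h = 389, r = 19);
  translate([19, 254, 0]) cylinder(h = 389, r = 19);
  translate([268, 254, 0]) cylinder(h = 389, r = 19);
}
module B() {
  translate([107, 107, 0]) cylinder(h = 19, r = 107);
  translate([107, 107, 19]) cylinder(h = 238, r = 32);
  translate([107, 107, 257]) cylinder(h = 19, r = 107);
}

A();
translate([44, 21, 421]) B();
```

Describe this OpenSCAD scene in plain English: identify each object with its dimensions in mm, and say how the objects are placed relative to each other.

A is a four-legged stool. The seat is 287×273 mm, 32 mm thick, top at z = 421 mm. It stands on four round legs, each 38 mm in diameter, from z = 0 to the seat underside, each leg's axis is inset half a diameter from the nearest pair of seat edges (so the leg's bounding box is flush with the corner).

B is a spool: two coaxial disc flanges of radius 107 mm and thickness 19 mm, joined by a core cylinder of radius 32 mm and height 238 mm. The lower flange rests on z = 0 and the three cylinders share a vertical axis.

The spool is on top of the stool.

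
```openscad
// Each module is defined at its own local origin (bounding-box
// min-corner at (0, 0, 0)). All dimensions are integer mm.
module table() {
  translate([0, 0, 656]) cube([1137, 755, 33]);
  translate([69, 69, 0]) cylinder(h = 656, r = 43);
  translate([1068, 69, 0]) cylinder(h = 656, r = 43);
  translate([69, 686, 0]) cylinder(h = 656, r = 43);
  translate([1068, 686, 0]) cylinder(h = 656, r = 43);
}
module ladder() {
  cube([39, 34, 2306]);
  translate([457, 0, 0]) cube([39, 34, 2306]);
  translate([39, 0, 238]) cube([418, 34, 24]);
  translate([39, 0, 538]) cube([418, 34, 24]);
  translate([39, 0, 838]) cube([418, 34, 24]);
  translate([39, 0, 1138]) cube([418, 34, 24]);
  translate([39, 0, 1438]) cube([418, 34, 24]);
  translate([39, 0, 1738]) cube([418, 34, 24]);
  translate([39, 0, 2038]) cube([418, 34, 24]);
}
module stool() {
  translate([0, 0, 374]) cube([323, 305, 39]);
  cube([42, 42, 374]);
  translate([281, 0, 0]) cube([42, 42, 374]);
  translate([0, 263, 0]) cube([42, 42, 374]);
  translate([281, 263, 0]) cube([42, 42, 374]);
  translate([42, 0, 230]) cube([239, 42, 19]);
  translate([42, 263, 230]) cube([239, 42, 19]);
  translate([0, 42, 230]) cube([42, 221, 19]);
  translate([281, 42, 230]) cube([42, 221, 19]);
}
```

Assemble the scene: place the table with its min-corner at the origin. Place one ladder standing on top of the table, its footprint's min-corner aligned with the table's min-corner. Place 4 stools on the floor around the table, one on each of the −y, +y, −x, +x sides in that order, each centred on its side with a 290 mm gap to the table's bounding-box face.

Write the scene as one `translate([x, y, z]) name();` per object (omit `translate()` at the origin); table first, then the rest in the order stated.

table();
translate([0, 0, 689]) ladder();
translate([407, -595, 0]) stool();
translate([407, 1045, 0]) stool();
translate([-613, 225, 0]) stool();
translate([1427, 225, 0]) stool();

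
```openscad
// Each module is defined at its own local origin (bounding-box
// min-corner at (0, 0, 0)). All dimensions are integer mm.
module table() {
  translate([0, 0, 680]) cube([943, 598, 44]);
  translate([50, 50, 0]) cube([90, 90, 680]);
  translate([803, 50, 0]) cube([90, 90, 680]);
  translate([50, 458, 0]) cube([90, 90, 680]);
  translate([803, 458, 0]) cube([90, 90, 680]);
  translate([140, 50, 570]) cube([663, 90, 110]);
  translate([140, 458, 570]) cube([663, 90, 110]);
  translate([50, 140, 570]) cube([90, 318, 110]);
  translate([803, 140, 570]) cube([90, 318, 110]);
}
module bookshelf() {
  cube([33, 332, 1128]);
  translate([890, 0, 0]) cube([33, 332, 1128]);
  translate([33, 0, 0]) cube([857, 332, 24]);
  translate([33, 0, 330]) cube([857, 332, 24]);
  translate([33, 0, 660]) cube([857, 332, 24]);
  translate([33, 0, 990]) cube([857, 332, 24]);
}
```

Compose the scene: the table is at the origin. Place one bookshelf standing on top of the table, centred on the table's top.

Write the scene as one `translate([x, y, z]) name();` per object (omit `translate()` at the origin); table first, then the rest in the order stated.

table();
translate([10, 133, 724]) bookshelf();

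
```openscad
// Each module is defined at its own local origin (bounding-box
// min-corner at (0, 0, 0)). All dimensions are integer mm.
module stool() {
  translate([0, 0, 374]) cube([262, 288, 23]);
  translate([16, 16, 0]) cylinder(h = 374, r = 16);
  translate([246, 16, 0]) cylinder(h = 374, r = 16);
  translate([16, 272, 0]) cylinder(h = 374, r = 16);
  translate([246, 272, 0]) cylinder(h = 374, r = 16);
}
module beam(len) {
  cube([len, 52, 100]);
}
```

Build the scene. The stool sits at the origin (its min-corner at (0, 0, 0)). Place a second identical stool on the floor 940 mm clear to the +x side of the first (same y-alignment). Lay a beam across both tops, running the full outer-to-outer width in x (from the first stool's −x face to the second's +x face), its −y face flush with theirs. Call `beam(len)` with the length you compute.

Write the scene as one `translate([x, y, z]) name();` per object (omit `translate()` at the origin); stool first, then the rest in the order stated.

stool();
translate([1202, 0, 0]) stool();
translate([0, 0, 397]) beam(1464);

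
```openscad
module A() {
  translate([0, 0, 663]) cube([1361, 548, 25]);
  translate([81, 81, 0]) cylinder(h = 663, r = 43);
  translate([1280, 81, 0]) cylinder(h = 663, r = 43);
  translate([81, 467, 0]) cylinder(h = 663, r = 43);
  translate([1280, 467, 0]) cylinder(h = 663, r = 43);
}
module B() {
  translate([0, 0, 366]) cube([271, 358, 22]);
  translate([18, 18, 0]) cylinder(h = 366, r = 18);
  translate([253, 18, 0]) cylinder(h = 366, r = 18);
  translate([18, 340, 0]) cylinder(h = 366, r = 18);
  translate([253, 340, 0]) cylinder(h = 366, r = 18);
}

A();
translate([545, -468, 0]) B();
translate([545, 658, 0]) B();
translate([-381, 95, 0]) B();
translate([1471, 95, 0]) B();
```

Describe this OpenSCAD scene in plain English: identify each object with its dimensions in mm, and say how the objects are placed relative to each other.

A is a table with a 1361×548 mm rectangular top, 25 mm thick, top surface at z = 688 mm, supported by four round legs of 86 mm diameter, each leg's bounding box inset 38 mm from the nearest pair of top edges, running from the floor.

B is a four-legged stool. The seat is a 271×358×22 mm slab whose top surface is at z = 388 mm; four round legs, each 36 mm in diameter, run from the floor (z = 0) to the underside of the seat, each leg's axis is inset half a diameter from the nearest pair of seat edges (so the leg's bounding box is flush with the corner).

Four stools sit around the table at the −y, +y, −x, +x sides.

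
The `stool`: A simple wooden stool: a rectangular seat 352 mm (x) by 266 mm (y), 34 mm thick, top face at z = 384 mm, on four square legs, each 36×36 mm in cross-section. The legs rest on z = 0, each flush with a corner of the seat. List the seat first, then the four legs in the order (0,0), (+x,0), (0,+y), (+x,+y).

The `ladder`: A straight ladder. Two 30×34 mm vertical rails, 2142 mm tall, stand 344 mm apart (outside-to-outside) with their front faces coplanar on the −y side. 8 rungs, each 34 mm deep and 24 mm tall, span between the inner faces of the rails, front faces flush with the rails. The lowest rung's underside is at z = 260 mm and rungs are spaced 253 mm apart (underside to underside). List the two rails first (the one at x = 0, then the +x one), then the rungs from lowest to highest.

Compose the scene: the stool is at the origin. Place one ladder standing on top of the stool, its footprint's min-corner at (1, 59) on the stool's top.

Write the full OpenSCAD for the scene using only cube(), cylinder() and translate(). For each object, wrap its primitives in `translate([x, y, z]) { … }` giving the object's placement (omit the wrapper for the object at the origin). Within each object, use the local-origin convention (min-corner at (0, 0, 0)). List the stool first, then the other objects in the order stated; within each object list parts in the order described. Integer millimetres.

translate([0, 0, 350]) cube([352, 266, 34]);
cube([36, 36, 350]);
translate([316, 0, 0]) cube([36, 36, 350]);
translate([0, 230, 0]) cube([36, 36, 350]);
translate([316, 230, 0]) cube([36, 36, 350]);
translate([1, 59, 384]) {
  cube([30, 34, 2142]);
  translate([314, 0, 0]) cube([30, 34, 2142]);
  translate([30, 0, 260]) cube([284, 34, 24]);
  translate([30, 0, 513]) cube([284, 34, 24]);
  translate([30, 0, 766]) cube([284, 34, 24]);
  translate([30, 0, 1019]) cube([284, 34, 24]);
  translate([30, 0, 1272]) cube([284, 34, 24]);
  translate([30, 0, 1525]) cube([284, 34, 24]);
  translate([30, 0, 1778]) cube([284, 34, 24]);
  translate([30, 0, 2031]) cube([284, 34, 24]);
}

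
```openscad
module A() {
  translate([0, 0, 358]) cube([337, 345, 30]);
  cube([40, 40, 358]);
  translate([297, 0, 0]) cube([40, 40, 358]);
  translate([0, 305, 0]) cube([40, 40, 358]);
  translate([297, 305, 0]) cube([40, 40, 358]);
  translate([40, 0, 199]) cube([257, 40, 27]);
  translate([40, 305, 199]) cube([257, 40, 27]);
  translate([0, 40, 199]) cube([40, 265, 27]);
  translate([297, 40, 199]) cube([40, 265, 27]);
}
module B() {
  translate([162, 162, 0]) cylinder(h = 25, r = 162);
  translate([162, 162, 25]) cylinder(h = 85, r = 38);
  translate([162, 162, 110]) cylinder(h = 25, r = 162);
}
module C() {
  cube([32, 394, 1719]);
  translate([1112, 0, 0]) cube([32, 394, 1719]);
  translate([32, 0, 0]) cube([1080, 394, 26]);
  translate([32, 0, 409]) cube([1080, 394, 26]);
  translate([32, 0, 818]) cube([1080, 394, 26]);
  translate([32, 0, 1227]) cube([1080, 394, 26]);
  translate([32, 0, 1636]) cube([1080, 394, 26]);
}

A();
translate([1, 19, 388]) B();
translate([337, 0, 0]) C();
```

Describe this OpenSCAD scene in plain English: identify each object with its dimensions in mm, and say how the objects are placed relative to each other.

A is a simple wooden stool: a rectangular seat 337 mm (x) by 345 mm (y), 30 mm thick, top face at z = 388 mm, on four square legs, each 40×40 mm in cross-section. The legs rest on z = 0, each flush with a corner of the seat. Four stretchers, 40 mm wide and 27 mm tall, connect adjacent legs with their undersides at z = 199 mm, each running between the inner faces of the legs it joins and aligned with the legs' outer faces on the other axis.

B is a spool: two coaxial disc flanges of radius 162 mm and thickness 25 mm, joined by a core cylinder of radius 38 mm and height 85 mm. The lower flange rests on z = 0 and the three cylinders share a vertical axis.

C is a bookshelf 1144 mm wide overall, 394 mm deep and 1719 mm tall. The two sides are 32 mm thick vertical panels. 5 horizontal shelves of 26 mm thickness span between the inner faces of the sides; the lowest shelf sits on the floor and shelves are stacked with a clear vertical gap of 383 mm between each pair.

The spool is on top of the stool. The bookshelf is against the stool's +x side, with their −y faces flush.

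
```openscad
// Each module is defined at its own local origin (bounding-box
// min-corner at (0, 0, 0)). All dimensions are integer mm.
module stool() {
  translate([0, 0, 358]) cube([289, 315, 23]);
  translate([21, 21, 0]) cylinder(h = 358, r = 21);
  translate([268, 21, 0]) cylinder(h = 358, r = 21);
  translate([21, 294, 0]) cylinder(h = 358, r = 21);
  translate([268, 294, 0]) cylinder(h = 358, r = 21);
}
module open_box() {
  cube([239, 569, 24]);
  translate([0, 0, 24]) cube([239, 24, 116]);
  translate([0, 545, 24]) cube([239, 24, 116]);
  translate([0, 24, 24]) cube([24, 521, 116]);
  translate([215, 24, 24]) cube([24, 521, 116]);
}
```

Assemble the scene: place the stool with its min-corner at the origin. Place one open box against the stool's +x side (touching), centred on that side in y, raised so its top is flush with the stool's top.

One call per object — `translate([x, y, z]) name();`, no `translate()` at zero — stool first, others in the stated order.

stool();
translate([289, -127, 241]) open_box();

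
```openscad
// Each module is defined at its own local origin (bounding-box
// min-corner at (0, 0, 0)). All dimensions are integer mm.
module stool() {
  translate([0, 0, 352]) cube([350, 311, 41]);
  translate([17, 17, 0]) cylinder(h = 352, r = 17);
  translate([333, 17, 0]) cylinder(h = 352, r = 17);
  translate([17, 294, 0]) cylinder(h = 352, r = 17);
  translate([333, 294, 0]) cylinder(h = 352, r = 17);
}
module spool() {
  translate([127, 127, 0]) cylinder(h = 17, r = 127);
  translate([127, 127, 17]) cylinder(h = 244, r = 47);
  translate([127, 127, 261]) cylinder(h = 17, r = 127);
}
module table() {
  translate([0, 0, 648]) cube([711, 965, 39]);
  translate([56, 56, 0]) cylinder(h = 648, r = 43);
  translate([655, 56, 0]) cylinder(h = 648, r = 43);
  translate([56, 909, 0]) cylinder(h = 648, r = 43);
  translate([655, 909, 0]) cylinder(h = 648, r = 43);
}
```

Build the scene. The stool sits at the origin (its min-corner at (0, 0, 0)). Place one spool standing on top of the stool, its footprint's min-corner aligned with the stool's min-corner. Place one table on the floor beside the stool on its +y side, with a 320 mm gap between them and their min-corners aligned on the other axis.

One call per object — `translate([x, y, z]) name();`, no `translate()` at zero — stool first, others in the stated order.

stool();
translate([0, 0, 393]) spool();
translate([0, 631, 0]) table();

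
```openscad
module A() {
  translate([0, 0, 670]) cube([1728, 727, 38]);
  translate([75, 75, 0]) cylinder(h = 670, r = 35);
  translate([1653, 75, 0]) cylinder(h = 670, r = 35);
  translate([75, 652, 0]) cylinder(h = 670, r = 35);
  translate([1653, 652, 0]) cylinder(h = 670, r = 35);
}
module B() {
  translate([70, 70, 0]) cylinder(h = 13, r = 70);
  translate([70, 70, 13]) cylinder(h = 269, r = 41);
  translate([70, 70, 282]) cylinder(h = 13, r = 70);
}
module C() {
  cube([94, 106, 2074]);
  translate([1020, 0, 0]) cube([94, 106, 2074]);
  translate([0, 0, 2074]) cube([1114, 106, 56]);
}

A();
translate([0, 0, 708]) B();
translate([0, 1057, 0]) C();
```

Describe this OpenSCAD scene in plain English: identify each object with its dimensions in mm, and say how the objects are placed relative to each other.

A is a table with a 1728×727 mm rectangular top, 38 mm thick, top surface at z = 708 mm, supported by four round legs of 70 mm diameter, each leg's bounding box inset 40 mm from the nearest pair of top edges, running from the floor.

B is a spool: two coaxial disc flanges of radius 70 mm and thickness 13 mm, joined by a core cylinder of radius 41 mm and height 269 mm. The lower flange rests on z = 0 and the three cylinders share a vertical axis.

C is a door frame. The clear opening is 926 mm wide and 2074 mm high. Two 94 mm wide jambs, 106 mm deep, stand either side of the opening from the floor to the top of the opening. A 56 mm thick head sits across the top of both jambs, spanning the full outside width of the frame.

The spool is on top of the table. The door frame is on the floor beside the table on its +y side.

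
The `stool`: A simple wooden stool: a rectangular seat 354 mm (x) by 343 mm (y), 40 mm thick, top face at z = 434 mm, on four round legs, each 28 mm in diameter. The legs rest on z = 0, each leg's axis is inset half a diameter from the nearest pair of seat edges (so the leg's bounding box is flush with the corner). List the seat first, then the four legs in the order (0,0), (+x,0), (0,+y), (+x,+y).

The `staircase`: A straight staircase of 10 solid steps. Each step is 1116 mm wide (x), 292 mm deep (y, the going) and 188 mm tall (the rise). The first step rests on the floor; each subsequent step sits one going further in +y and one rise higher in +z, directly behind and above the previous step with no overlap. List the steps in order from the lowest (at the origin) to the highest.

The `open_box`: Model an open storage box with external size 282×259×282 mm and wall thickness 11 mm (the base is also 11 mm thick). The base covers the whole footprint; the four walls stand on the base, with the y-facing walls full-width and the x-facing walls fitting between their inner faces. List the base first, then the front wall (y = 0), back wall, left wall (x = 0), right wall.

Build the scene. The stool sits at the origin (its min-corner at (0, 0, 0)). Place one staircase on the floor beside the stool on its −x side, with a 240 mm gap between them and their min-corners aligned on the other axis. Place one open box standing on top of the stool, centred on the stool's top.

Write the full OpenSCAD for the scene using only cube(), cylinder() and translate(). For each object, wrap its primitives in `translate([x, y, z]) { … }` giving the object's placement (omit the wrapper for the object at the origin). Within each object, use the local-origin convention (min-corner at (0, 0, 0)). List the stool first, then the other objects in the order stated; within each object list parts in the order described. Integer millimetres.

translate([0, 0, 394]) cube([354, 343, 40]);
translate([14, 14, 0]) cylinder(h = 394, r = 14);
translate([340, 14, 0]) cylinder(h = 394, r = 14);
translate([14, 329, 0]) cylinder(h = 394, r = 14);
translate([340, 329, 0]) cylinder(h = 394, r = 14);
translate([-1356, 0, 0]) {
  cube([1116, 292, 188]);
  translate([0, 292, 188]) cube([1116, 292, 188]);
  translate([0, 584, 376]) cube([1116, 292, 188]);
  translate([0, 876, 564]) cube([1116, 292, 188]);
  translate([0, 1168, 752]) cube([1116, 292, 188]);
  translate([0, 1460, 940]) cube([1116, 292, 188]);
  translate([0, 1752, 1128]) cube([1116, 292, 188]);
  translate([0, 2044, 1316]) cube([1116, 292, 188]);
  translate([0, 2336, 1504]) cube([1116, 292, 188]);
  translate([0, 2628, 1692]) cube([1116, 292, 188]);
}
translate([36, 42, 434]) {
  cube([282, 259, 11]);
  translate([0, 0, 11]) cube([282, 11, 271]);
  translate([0, 248, 11]) cube([282, 11, 271]);
  translate([0, 11, 11]) cube([11, 237, 271]);
  translate([271, 11, 11]) cube([11, 237, 271]);
}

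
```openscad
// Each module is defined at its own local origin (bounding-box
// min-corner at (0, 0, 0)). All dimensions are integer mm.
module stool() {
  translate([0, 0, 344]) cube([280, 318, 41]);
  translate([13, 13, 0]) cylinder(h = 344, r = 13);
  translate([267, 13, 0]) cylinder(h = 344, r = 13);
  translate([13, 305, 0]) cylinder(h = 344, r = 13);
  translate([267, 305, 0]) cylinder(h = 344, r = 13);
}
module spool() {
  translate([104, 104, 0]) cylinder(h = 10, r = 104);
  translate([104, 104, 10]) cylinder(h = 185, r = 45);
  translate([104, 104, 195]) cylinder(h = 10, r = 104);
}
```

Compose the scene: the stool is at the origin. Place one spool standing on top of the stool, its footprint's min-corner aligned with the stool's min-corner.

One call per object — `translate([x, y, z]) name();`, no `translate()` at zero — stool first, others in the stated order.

stool();
translate([0, 0, 385]) spool();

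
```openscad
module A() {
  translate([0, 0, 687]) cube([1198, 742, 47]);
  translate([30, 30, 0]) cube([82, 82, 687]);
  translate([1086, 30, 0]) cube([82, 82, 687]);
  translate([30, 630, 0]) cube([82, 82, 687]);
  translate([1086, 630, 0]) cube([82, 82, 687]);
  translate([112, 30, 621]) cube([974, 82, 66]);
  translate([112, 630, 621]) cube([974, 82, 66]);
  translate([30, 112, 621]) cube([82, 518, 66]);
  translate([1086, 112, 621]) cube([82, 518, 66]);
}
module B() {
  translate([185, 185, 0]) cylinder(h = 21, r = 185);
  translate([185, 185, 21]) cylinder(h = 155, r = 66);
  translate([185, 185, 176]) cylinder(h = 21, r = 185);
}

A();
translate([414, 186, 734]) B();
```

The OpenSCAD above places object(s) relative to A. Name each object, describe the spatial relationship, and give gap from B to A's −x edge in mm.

A is a table. B is a spool. The spool is on top of the table, centred. The gap from the spool to the table's −x edge is 414 mm.

The spool's min-x is at 414; the table's min-x is 0; gap = 414 mm.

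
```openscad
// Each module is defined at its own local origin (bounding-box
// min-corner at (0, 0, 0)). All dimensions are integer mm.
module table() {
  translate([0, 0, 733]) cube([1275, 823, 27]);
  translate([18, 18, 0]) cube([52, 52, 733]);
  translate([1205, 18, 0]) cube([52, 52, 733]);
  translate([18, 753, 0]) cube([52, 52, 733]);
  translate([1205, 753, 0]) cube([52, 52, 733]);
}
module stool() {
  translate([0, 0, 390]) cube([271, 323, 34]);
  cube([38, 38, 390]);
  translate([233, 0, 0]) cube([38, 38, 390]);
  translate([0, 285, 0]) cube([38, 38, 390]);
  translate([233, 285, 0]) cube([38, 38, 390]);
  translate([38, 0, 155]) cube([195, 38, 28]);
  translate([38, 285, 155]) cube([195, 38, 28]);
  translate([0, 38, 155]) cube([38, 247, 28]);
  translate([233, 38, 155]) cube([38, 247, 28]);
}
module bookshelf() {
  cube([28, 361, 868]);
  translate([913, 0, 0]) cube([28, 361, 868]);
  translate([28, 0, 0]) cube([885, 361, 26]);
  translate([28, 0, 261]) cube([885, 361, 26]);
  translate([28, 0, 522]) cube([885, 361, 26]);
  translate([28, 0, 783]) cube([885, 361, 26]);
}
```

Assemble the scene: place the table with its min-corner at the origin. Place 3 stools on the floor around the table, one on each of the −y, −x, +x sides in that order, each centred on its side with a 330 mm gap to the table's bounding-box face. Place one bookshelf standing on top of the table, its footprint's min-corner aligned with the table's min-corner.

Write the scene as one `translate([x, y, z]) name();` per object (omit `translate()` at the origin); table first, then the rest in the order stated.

table();
translate([502, -653, 0]) stool();
translate([-601, 250, 0]) stool();
translate([1605, 250, 0]) stool();
translate([0, 0, 760]) bookshelf();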